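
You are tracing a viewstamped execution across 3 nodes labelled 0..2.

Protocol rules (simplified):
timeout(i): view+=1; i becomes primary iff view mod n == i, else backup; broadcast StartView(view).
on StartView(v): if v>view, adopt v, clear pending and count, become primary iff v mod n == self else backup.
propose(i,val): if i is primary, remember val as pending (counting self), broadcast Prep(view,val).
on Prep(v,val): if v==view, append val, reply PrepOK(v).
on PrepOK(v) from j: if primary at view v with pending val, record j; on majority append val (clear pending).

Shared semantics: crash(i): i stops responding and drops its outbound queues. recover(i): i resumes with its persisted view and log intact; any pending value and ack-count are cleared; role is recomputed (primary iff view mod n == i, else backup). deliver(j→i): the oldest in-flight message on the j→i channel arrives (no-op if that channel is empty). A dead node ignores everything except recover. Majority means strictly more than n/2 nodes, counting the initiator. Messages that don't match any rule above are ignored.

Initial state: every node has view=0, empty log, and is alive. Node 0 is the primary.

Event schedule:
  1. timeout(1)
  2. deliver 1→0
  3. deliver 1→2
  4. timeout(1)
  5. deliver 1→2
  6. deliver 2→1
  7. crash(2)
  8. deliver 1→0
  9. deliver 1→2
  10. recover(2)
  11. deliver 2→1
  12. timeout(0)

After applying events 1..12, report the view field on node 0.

[1] timeout(1) → N1(prim v1 [-])
[2] deliver 1→0 → N0(back v1 [-])
[3] deliver 1→2 → N2(back v1 [-])
[4] timeout(1) → N1(back v2 [-])
[5] deliver 1→2 → N2(prim v2 [-])
[6] deliver 2→1 → ∅
[7] crash(2) → N2(✗prim v2 [-])
[8] deliver 1→0 → N0(back v2 [-])
[9] deliver 1→2 → ∅
[10] recover(2) → N2(prim v2 [-])
[11] deliver 2→1 → ∅
[12] timeout(0) → N0(prim v3 [-])

3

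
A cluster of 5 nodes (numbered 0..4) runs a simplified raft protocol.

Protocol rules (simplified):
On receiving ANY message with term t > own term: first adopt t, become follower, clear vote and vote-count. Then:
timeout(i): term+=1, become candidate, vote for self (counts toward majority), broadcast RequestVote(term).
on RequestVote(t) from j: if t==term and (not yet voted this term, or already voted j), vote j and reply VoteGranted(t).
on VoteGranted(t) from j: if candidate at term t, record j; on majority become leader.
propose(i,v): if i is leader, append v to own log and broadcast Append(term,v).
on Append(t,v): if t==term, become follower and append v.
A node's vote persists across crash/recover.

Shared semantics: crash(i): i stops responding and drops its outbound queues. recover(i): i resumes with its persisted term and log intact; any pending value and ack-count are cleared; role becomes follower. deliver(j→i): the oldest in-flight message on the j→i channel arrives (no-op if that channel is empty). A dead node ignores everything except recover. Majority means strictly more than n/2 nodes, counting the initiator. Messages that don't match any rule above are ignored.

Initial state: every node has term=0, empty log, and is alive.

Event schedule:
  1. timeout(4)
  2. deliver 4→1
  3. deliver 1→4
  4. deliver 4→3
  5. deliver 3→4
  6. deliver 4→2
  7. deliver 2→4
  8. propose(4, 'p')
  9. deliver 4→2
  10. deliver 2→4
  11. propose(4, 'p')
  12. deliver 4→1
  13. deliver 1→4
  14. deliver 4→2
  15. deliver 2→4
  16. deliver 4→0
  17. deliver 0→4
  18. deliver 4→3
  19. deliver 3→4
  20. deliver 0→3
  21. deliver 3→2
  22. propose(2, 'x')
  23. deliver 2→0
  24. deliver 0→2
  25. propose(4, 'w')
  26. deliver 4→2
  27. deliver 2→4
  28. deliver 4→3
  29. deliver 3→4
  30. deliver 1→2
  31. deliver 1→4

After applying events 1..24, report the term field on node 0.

1

[1] timeout(4) → N4(cand t1 [-])
[2] deliver 4→1 → N1(foll t1 [-])
[3] deliver 1→4 → ∅
[4] deliver 4→3 → N3(foll t1 [-])
[5] deliver 3→4 → N4(lead t1 [-])
[6] deliver 4→2 → N2(foll t1 [-])
[7] deliver 2→4 → ∅
[8] propose(4,'p') → N4(lead t1 [p])
[9] deliver 4→2 → N2(foll t1 [p])
[10] deliver 2→4 → ∅
[11] propose(4,'p') → N4(lead t1 [p,p])
[12] deliver 4→1 → N1(foll t1 [p])
[13] deliver 1→4 → ∅
[14] deliver 4→2 → N2(foll t1 [p,p])
[15] deliver 2→4 → ∅
[16] deliver 4→0 → N0(foll t1 [-])
[17] deliver 0→4 → ∅
[18] deliver 4→3 → N3(foll t1 [p])
[19] deliver 3→4 → ∅
[20] deliver 0→3 → ∅
[21] deliver 3→2 → ∅
[22] propose(2,'x') → ∅
[23] deliver 2→0 → ∅
[24] deliver 0→2 → ∅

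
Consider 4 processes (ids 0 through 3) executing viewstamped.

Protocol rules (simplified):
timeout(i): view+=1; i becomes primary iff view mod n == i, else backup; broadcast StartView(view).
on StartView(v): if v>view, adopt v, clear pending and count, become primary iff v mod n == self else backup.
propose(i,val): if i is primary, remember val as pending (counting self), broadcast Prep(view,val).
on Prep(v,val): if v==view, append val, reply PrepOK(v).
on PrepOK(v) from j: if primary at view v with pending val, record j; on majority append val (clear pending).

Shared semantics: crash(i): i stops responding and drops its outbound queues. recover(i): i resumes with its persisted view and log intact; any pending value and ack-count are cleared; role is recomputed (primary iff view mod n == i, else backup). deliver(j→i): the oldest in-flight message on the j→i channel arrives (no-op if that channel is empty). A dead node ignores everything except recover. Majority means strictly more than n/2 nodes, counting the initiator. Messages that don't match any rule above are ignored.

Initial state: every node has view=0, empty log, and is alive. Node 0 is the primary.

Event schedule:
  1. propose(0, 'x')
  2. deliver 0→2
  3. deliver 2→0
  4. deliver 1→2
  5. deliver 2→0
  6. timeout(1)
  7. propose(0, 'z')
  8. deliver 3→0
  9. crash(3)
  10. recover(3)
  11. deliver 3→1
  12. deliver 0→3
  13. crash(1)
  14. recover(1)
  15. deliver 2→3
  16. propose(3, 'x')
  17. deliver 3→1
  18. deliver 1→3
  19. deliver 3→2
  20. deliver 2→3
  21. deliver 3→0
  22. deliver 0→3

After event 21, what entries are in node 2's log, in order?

x

step 1 propose(0,'x'): —
step 2 deliver 0→2: 2={back,v=0,log=x}
step 3 deliver 2→0: —
step 4 deliver 1→2: —
step 5 deliver 2→0: —
step 6 timeout(1): 1={prim,v=1,log=-}
step 7 propose(0,'z'): —
step 8 deliver 3→0: —
step 9 crash(3): 3={✗back,v=0,log=-}
step 10 recover(3): 3={back,v=0,log=-}
step 11 deliver 3→1: —
step 12 deliver 0→3: 3={back,v=0,log=x}
step 13 crash(1): 1={✗prim,v=1,log=-}
step 14 recover(1): 1={prim,v=1,log=-}
step 15 deliver 2→3: —
step 16 propose(3,'x'): —
step 17 deliver 3→1: —
step 18 deliver 1→3: —
step 19 deliver 3→2: —
step 20 deliver 2→3: —
step 21 deliver 3→0: —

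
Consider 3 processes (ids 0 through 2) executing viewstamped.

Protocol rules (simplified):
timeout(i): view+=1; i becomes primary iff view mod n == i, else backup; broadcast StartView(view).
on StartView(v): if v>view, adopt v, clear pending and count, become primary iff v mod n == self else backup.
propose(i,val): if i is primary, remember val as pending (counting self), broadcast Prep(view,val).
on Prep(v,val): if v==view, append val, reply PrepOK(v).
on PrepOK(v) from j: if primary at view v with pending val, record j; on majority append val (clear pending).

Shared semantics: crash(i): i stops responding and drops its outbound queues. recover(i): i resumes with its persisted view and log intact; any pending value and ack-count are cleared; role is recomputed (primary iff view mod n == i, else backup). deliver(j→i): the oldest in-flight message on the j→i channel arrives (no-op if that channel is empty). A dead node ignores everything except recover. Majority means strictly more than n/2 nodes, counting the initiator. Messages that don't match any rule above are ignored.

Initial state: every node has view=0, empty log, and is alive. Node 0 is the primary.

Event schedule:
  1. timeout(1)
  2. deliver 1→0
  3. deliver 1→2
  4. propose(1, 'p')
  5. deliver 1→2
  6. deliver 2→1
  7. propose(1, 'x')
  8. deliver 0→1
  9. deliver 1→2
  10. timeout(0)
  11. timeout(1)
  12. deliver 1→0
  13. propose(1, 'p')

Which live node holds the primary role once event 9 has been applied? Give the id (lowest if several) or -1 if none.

1

[1] timeout(1) → N1(prim v1 [-])
[2] deliver 1→0 → N0(back v1 [-])
[3] deliver 1→2 → N2(back v1 [-])
[4] propose(1,'p') → ∅
[5] deliver 1→2 → N2(back v1 [p])
[6] deliver 2→1 → N1(prim v1 [p])
[7] propose(1,'x') → ∅
[8] deliver 0→1 → ∅
[9] deliver 1→2 → N2(back v1 [p,x])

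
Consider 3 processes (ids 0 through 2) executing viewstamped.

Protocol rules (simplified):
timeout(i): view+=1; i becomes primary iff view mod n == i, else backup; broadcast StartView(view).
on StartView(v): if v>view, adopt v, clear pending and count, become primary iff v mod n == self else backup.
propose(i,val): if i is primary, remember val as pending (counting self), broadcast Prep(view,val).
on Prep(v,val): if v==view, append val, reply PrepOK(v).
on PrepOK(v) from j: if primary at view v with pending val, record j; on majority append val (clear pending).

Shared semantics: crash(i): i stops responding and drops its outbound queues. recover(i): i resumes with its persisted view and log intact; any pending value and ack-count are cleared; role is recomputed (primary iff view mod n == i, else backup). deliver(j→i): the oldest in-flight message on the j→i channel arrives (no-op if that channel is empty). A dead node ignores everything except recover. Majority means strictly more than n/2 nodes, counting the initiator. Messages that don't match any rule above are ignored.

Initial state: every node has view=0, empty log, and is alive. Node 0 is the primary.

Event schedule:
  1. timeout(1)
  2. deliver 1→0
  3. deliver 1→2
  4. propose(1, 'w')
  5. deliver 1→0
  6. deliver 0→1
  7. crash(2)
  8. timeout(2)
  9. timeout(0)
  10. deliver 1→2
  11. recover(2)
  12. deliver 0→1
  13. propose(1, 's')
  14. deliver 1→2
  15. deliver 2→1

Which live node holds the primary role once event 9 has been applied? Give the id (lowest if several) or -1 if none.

1

[1] timeout(1) → N1(prim v1 [-])
[2] deliver 1→0 → N0(back v1 [-])
[3] deliver 1→2 → N2(back v1 [-])
[4] propose(1,'w') → ∅
[5] deliver 1→0 → N0(back v1 [w])
[6] deliver 0→1 → N1(prim v1 [w])
[7] crash(2) → N2(✗back v1 [-])
[8] timeout(2) → ∅
[9] timeout(0) → N0(back v2 [w])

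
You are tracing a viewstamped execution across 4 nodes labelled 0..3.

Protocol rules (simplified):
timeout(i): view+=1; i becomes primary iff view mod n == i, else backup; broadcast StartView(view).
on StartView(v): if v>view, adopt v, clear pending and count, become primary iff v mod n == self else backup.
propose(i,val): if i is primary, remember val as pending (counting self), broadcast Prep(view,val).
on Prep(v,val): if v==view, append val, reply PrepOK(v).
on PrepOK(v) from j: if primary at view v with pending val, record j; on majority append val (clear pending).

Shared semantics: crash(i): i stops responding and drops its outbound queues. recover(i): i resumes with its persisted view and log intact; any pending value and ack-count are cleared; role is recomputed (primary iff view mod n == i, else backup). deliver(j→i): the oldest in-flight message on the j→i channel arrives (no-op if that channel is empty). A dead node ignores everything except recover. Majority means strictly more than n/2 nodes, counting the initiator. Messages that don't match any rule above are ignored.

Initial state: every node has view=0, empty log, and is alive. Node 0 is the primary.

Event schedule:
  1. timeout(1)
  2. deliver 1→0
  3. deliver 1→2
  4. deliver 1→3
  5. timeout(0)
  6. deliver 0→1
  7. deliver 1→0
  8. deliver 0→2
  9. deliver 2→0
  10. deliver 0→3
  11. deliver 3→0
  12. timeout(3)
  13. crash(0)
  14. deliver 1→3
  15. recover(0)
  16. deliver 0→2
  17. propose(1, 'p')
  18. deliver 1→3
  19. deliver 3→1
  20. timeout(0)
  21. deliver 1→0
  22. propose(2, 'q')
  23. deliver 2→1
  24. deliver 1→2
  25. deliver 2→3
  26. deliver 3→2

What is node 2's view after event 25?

2

e1 timeout(1): 1[prim,v=1,-]
e2 deliver 1→0: 0[back,v=1,-]
e3 deliver 1→2: 2[back,v=1,-]
e4 deliver 1→3: 3[back,v=1,-]
e5 timeout(0): 0[back,v=2,-]
e6 deliver 0→1: 1[back,v=2,-]
e7 deliver 1→0: ·
e8 deliver 0→2: 2[prim,v=2,-]
e9 deliver 2→0: ·
e10 deliver 0→3: 3[back,v=2,-]
e11 deliver 3→0: ·
e12 timeout(3): 3[prim,v=3,-]
e13 crash(0): 0[✗back,v=2,-]
e14 deliver 1→3: ·
e15 recover(0): 0[back,v=2,-]
e16 deliver 0→2: ·
e17 propose(1,'p'): ·
e18 deliver 1→3: ·
e19 deliver 3→1: 1[back,v=3,-]
e20 timeout(0): 0[back,v=3,-]
e21 deliver 1→0: ·
e22 propose(2,'q'): ·
e23 deliver 2→1: ·
e24 deliver 1→2: ·
e25 deliver 2→3: ·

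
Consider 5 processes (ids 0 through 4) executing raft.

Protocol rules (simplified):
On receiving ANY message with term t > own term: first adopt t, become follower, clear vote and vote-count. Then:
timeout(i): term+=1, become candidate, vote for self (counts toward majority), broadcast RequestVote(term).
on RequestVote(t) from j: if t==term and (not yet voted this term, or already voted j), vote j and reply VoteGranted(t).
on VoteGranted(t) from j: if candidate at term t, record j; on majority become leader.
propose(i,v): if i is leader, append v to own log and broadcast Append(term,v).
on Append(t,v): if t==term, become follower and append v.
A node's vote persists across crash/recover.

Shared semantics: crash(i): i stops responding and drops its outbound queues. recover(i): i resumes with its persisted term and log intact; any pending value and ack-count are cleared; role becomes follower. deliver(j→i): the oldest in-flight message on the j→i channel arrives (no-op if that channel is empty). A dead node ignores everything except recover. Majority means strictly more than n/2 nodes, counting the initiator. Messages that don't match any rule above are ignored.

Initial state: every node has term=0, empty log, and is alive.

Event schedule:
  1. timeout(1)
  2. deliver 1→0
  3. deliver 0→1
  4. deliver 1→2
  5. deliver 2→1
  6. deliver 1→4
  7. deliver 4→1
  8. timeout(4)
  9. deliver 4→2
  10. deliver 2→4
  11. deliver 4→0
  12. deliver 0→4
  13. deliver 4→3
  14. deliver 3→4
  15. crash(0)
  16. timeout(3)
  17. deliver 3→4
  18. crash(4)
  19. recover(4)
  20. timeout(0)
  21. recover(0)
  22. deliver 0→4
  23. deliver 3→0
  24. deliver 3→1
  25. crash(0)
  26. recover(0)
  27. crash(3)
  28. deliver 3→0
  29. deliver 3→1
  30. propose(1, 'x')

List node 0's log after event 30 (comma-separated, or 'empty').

1. timeout(1):  <1:cand t1 ->
2. deliver 1→0:  <0:foll t1 ->
3. deliver 0→1:  nop
4. deliver 1→2:  <2:foll t1 ->
5. deliver 2→1:  <1:lead t1 ->
6. deliver 1→4:  <4:foll t1 ->
7. deliver 4→1:  nop
8. timeout(4):  <4:cand t2 ->
9. deliver 4→2:  <2:foll t2 ->
10. deliver 2→4:  nop
11. deliver 4→0:  <0:foll t2 ->
12. deliver 0→4:  <4:lead t2 ->
13. deliver 4→3:  <3:foll t2 ->
14. deliver 3→4:  nop
15. crash(0):  <0:✗foll t2 ->
16. timeout(3):  <3:cand t3 ->
17. deliver 3→4:  <4:foll t3 ->
18. crash(4):  <4:✗foll t3 ->
19. recover(4):  <4:foll t3 ->
20. timeout(0):  nop
21. recover(0):  <0:foll t2 ->
22. deliver 0→4:  nop
23. deliver 3→0:  <0:foll t3 ->
24. deliver 3→1:  <1:foll t3 ->
25. crash(0):  <0:✗foll t3 ->
26. recover(0):  <0:foll t3 ->
27. crash(3):  <3:✗cand t3 ->
28. deliver 3→0:  nop
29. deliver 3→1:  nop
30. propose(1,'x'):  nop

empty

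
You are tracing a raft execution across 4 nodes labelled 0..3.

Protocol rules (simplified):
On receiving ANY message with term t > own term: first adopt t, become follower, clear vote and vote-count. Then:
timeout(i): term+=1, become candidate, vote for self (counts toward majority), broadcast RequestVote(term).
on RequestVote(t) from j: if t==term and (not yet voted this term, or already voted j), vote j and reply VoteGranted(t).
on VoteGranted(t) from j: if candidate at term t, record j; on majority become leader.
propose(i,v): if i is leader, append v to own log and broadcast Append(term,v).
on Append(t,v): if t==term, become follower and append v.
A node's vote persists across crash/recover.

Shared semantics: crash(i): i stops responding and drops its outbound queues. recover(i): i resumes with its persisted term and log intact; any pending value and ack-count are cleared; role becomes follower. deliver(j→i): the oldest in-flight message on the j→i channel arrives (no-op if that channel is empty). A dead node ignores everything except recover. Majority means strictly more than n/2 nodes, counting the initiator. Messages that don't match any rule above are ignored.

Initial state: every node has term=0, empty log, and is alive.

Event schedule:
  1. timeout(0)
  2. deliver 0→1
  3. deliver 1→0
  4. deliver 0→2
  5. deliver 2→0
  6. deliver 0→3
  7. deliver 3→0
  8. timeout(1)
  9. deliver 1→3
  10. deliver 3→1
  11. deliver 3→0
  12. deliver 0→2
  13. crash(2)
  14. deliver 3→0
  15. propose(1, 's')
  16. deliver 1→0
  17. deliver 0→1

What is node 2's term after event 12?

[1] timeout(0) → N0(cand t1 [-])
[2] deliver 0→1 → N1(foll t1 [-])
[3] deliver 1→0 → ∅
[4] deliver 0→2 → N2(foll t1 [-])
[5] deliver 2→0 → N0(lead t1 [-])
[6] deliver 0→3 → N3(foll t1 [-])
[7] deliver 3→0 → ∅
[8] timeout(1) → N1(cand t2 [-])
[9] deliver 1→3 → N3(foll t2 [-])
[10] deliver 3→1 → ∅
[11] deliver 3→0 → ∅
[12] deliver 0→2 → ∅

1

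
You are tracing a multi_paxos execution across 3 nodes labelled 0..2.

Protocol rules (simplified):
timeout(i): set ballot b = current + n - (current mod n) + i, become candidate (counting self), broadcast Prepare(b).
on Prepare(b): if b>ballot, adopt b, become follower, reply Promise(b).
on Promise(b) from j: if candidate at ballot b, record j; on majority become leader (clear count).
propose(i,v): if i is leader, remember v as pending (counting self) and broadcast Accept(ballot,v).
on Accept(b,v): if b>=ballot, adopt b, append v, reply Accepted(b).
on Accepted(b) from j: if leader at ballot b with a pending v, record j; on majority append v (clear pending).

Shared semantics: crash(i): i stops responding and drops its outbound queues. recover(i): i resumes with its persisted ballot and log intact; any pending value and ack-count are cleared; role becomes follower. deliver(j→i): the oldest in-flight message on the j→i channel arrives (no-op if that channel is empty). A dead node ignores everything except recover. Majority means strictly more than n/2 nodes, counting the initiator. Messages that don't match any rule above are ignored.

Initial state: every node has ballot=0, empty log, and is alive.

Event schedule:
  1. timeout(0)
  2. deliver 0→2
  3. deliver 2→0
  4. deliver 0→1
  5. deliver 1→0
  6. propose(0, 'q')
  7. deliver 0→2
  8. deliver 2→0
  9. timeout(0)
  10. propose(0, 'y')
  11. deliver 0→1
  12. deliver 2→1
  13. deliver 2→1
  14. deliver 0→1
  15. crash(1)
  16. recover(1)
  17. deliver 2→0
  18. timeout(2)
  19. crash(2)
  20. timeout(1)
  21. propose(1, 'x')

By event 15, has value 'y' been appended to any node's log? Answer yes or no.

no

e1 timeout(0): 0[cand,b=3,-]
e2 deliver 0→2: 2[foll,b=3,-]
e3 deliver 2→0: 0[lead,b=3,-]
e4 deliver 0→1: 1[foll,b=3,-]
e5 deliver 1→0: ·
e6 propose(0,'q'): ·
e7 deliver 0→2: 2[foll,b=3,q]
e8 deliver 2→0: 0[lead,b=3,q]
e9 timeout(0): 0[cand,b=6,q]
e10 propose(0,'y'): ·
e11 deliver 0→1: 1[foll,b=3,q]
e12 deliver 2→1: ·
e13 deliver 2→1: ·
e14 deliver 0→1: 1[foll,b=6,q]
e15 crash(1): 1[✗foll,b=6,q]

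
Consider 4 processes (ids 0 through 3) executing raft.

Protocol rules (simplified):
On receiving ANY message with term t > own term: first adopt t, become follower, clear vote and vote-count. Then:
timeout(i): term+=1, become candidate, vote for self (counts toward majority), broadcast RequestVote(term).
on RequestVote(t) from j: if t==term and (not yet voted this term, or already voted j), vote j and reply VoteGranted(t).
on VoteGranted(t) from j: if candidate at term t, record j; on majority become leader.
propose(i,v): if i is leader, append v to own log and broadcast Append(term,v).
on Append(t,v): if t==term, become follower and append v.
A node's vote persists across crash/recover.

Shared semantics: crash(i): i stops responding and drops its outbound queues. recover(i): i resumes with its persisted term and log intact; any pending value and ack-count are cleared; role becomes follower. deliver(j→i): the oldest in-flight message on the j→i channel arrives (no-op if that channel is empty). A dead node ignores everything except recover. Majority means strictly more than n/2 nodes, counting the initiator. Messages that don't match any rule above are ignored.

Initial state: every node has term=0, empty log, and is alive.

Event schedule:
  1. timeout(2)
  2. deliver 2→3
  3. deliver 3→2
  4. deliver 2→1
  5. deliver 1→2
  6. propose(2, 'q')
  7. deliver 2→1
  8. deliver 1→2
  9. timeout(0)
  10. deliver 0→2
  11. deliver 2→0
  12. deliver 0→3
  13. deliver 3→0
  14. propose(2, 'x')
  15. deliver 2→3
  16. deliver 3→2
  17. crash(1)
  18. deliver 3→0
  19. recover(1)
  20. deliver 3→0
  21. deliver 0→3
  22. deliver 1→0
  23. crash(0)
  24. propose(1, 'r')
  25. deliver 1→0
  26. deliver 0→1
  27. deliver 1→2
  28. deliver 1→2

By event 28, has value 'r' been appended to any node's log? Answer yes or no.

no

step 1 timeout(2): 2={cand,t=1,log=-}
step 2 deliver 2→3: 3={foll,t=1,log=-}
step 3 deliver 3→2: —
step 4 deliver 2→1: 1={foll,t=1,log=-}
step 5 deliver 1→2: 2={lead,t=1,log=-}
step 6 propose(2,'q'): 2={lead,t=1,log=q}
step 7 deliver 2→1: 1={foll,t=1,log=q}
step 8 deliver 1→2: —
step 9 timeout(0): 0={cand,t=1,log=-}
step 10 deliver 0→2: —
step 11 deliver 2→0: —
step 12 deliver 0→3: —
step 13 deliver 3→0: —
step 14 propose(2,'x'): 2={lead,t=1,log=q,x}
step 15 deliver 2→3: 3={foll,t=1,log=q}
step 16 deliver 3→2: —
step 17 crash(1): 1={✗foll,t=1,log=q}
step 18 deliver 3→0: —
step 19 recover(1): 1={foll,t=1,log=q}
step 20 deliver 3→0: —
step 21 deliver 0→3: —
step 22 deliver 1→0: —
step 23 crash(0): 0={✗cand,t=1,log=-}
step 24 propose(1,'r'): —
step 25 deliver 1→0: —
step 26 deliver 0→1: —
step 27 deliver 1→2: —
step 28 deliver 1→2: —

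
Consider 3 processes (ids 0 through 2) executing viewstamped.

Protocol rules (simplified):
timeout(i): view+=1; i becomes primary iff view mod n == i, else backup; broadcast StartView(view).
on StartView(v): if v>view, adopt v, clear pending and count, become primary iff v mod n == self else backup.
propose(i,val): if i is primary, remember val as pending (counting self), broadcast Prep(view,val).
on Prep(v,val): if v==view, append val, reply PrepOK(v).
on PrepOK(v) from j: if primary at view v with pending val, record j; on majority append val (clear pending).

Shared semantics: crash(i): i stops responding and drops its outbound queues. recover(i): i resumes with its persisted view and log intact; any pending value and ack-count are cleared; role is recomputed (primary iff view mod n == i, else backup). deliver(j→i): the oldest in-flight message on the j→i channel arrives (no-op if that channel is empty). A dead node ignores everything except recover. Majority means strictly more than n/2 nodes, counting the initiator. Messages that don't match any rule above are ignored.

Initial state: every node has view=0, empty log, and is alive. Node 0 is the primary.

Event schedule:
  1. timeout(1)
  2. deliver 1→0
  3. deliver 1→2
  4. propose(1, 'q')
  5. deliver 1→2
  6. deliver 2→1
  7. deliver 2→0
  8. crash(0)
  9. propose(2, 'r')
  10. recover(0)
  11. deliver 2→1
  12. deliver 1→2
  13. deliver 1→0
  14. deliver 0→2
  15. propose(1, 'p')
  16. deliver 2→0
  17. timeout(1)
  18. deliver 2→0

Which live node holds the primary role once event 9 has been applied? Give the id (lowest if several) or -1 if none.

1

after 1 — timeout(1): n1:prim/v1/[-]
after 2 — deliver 1→0: n0:back/v1/[-]
after 3 — deliver 1→2: n2:back/v1/[-]
after 4 — propose(1,'q'): ·
after 5 — deliver 1→2: n2:back/v1/[q]
after 6 — deliver 2→1: n1:prim/v1/[q]
after 7 — deliver 2→0: ·
after 8 — crash(0): n0:✗back/v1/[-]
after 9 — propose(2,'r'): ·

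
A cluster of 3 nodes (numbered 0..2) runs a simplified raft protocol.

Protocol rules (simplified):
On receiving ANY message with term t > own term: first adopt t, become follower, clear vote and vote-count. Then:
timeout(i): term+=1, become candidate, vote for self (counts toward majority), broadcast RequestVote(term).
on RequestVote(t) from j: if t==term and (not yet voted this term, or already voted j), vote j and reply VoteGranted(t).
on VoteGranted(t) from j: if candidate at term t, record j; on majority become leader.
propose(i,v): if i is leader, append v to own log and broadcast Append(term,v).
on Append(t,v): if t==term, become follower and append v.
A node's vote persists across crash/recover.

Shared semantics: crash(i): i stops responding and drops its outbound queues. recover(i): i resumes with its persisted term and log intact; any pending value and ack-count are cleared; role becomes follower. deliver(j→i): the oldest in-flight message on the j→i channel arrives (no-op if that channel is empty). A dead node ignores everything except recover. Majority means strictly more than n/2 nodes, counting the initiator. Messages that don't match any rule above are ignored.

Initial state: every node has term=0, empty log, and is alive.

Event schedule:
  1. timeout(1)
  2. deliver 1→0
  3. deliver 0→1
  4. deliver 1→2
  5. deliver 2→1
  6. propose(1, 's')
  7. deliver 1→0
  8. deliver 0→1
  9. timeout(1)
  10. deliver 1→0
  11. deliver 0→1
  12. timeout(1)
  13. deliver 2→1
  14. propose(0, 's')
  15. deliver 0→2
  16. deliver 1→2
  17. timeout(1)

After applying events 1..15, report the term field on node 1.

[1] timeout(1) → N1(cand t1 [-])
[2] deliver 1→0 → N0(foll t1 [-])
[3] deliver 0→1 → N1(lead t1 [-])
[4] deliver 1→2 → N2(foll t1 [-])
[5] deliver 2→1 → ∅
[6] propose(1,'s') → N1(lead t1 [s])
[7] deliver 1→0 → N0(foll t1 [s])
[8] deliver 0→1 → ∅
[9] timeout(1) → N1(cand t2 [s])
[10] deliver 1→0 → N0(foll t2 [s])
[11] deliver 0→1 → N1(lead t2 [s])
[12] timeout(1) → N1(cand t3 [s])
[13] deliver 2→1 → ∅
[14] propose(0,'s') → ∅
[15] deliver 0→2 → ∅

3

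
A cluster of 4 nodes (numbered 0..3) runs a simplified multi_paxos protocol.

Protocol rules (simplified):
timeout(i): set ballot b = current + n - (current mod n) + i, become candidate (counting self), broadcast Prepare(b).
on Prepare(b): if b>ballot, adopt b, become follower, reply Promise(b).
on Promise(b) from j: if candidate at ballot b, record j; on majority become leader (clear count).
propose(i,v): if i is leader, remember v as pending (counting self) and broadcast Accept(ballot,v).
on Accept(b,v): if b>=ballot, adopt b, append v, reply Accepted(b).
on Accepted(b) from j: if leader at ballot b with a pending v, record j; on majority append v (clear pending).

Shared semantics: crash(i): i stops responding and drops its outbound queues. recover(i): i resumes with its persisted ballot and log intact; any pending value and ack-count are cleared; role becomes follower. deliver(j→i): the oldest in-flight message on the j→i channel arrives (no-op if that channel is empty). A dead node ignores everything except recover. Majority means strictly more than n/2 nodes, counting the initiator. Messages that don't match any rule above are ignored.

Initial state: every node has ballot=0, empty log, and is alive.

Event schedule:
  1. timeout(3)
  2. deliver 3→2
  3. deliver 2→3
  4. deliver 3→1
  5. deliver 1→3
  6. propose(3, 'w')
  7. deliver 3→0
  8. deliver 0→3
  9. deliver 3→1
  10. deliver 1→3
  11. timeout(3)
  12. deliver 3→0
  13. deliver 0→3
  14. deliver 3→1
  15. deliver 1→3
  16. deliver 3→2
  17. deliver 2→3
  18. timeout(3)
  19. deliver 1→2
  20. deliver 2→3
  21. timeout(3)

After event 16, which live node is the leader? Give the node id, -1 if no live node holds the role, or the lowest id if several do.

e1 timeout(3): 3[cand,b=7,-]
e2 deliver 3→2: 2[foll,b=7,-]
e3 deliver 2→3: ·
e4 deliver 3→1: 1[foll,b=7,-]
e5 deliver 1→3: 3[lead,b=7,-]
e6 propose(3,'w'): ·
e7 deliver 3→0: 0[foll,b=7,-]
e8 deliver 0→3: ·
e9 deliver 3→1: 1[foll,b=7,w]
e10 deliver 1→3: ·
e11 timeout(3): 3[cand,b=11,-]
e12 deliver 3→0: 0[foll,b=7,w]
e13 deliver 0→3: ·
e14 deliver 3→1: 1[foll,b=11,w]
e15 deliver 1→3: ·
e16 deliver 3→2: 2[foll,b=7,w]

-1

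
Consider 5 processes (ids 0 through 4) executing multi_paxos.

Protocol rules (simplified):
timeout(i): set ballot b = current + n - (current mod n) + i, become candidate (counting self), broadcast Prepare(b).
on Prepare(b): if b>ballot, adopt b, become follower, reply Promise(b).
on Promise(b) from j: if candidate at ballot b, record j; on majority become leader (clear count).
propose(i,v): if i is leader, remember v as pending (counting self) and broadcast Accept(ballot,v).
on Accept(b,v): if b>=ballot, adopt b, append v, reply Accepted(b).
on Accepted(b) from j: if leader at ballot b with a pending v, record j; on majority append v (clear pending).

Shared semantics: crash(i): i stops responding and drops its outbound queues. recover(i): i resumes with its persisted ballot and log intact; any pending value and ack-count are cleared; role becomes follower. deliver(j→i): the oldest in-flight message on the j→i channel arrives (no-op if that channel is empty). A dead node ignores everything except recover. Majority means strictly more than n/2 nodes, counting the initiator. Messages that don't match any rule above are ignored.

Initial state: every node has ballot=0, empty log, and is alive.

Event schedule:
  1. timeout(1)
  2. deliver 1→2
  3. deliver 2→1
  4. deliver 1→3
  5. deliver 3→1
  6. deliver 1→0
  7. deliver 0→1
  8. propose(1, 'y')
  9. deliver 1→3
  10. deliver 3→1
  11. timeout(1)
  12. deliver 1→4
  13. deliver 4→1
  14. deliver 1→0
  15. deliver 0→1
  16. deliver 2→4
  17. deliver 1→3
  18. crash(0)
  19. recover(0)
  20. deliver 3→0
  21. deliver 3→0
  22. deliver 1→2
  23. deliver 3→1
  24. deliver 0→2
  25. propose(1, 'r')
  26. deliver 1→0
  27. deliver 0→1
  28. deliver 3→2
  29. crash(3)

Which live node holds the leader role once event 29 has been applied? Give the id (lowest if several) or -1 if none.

1

step 1 timeout(1): 1={cand,b=6,log=-}
step 2 deliver 1→2: 2={foll,b=6,log=-}
step 3 deliver 2→1: —
step 4 deliver 1→3: 3={foll,b=6,log=-}
step 5 deliver 3→1: 1={lead,b=6,log=-}
step 6 deliver 1→0: 0={foll,b=6,log=-}
step 7 deliver 0→1: —
step 8 propose(1,'y'): —
step 9 deliver 1→3: 3={foll,b=6,log=y}
step 10 deliver 3→1: —
step 11 timeout(1): 1={cand,b=11,log=-}
step 12 deliver 1→4: 4={foll,b=6,log=-}
step 13 deliver 4→1: —
step 14 deliver 1→0: 0={foll,b=6,log=y}
step 15 deliver 0→1: —
step 16 deliver 2→4: —
step 17 deliver 1→3: 3={foll,b=11,log=y}
step 18 crash(0): 0={✗foll,b=6,log=y}
step 19 recover(0): 0={foll,b=6,log=y}
step 20 deliver 3→0: —
step 21 deliver 3→0: —
step 22 deliver 1→2: 2={foll,b=6,log=y}
step 23 deliver 3→1: —
step 24 deliver 0→2: —
step 25 propose(1,'r'): —
step 26 deliver 1→0: 0={foll,b=11,log=y}
step 27 deliver 0→1: 1={lead,b=11,log=-}
step 28 deliver 3→2: —
step 29 crash(3): 3={✗foll,b=11,log=y}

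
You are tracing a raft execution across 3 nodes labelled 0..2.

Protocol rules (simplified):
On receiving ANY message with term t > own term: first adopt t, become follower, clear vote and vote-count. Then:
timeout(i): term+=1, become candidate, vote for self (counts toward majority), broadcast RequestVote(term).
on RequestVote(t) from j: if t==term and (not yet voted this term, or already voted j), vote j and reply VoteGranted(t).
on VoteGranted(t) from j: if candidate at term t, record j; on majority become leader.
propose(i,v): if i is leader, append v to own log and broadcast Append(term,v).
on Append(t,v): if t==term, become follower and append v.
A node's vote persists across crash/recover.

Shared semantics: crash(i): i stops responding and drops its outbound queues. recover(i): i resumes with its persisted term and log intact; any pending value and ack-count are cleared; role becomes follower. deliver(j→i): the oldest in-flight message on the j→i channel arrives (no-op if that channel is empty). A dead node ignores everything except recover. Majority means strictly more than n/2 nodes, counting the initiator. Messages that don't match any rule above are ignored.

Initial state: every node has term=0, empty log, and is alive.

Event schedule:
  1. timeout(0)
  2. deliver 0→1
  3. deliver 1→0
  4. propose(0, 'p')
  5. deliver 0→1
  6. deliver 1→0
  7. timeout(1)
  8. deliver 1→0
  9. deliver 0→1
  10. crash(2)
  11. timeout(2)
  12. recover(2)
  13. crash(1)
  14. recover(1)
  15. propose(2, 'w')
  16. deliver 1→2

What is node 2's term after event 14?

e1 timeout(0): 0[cand,t=1,-]
e2 deliver 0→1: 1[foll,t=1,-]
e3 deliver 1→0: 0[lead,t=1,-]
e4 propose(0,'p'): 0[lead,t=1,p]
e5 deliver 0→1: 1[foll,t=1,p]
e6 deliver 1→0: ·
e7 timeout(1): 1[cand,t=2,p]
e8 deliver 1→0: 0[foll,t=2,p]
e9 deliver 0→1: 1[lead,t=2,p]
e10 crash(2): 2[✗foll,t=0,-]
e11 timeout(2): ·
e12 recover(2): 2[foll,t=0,-]
e13 crash(1): 1[✗lead,t=2,p]
e14 recover(1): 1[foll,t=2,p]

0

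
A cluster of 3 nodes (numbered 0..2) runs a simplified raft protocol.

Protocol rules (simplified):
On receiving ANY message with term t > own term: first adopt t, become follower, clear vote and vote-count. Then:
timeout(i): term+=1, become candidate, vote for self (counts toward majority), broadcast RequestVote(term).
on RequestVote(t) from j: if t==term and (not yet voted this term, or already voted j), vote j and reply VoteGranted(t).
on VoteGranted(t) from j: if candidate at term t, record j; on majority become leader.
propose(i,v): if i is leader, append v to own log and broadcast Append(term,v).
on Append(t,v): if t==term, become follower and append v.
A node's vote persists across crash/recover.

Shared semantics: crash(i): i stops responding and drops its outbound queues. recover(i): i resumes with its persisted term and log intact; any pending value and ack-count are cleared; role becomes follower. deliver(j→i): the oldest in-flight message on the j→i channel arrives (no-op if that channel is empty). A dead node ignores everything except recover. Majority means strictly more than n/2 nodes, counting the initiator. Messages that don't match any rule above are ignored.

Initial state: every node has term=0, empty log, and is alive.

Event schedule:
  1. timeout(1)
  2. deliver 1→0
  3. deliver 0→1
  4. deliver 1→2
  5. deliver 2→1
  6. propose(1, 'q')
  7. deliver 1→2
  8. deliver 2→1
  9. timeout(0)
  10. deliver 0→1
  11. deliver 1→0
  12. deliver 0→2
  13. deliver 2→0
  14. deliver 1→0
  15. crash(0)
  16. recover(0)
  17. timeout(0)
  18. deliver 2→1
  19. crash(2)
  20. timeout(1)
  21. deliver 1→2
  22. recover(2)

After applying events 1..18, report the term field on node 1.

after 1 — timeout(1): n1:cand/t1/[-]
after 2 — deliver 1→0: n0:foll/t1/[-]
after 3 — deliver 0→1: n1:lead/t1/[-]
after 4 — deliver 1→2: n2:foll/t1/[-]
after 5 — deliver 2→1: ·
after 6 — propose(1,'q'): n1:lead/t1/[q]
after 7 — deliver 1→2: n2:foll/t1/[q]
after 8 — deliver 2→1: ·
after 9 — timeout(0): n0:cand/t2/[-]
after 10 — deliver 0→1: n1:foll/t2/[q]
after 11 — deliver 1→0: ·
after 12 — deliver 0→2: n2:foll/t2/[q]
after 13 — deliver 2→0: n0:lead/t2/[-]
after 14 — deliver 1→0: ·
after 15 — crash(0): n0:✗lead/t2/[-]
after 16 — recover(0): n0:foll/t2/[-]
after 17 — timeout(0): n0:cand/t3/[-]
after 18 — deliver 2→1: ·

2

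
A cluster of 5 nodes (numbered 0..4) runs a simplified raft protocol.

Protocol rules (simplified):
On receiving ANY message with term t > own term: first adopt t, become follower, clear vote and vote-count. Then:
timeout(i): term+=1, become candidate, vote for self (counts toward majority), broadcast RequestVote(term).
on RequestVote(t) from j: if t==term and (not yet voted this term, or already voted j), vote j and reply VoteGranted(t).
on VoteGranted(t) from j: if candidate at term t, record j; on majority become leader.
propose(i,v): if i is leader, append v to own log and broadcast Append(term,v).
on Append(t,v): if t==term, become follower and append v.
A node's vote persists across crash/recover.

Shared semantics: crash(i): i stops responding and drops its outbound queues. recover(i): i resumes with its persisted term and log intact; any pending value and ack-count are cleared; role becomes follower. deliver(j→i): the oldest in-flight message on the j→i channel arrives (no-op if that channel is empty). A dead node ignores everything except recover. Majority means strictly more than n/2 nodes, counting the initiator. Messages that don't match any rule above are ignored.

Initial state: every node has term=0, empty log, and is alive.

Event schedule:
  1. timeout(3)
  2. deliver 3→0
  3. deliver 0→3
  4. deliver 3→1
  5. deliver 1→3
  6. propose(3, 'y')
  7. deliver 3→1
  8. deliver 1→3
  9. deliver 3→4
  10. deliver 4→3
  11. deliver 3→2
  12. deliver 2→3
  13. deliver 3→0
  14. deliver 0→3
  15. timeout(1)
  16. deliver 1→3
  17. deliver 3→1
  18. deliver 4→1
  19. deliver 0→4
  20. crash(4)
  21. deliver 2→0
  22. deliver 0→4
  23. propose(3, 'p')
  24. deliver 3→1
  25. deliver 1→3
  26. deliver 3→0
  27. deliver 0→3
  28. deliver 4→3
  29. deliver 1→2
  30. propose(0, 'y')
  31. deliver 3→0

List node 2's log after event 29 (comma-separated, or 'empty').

empty

step 1 timeout(3): 3={cand,t=1,log=-}
step 2 deliver 3→0: 0={foll,t=1,log=-}
step 3 deliver 0→3: —
step 4 deliver 3→1: 1={foll,t=1,log=-}
step 5 deliver 1→3: 3={lead,t=1,log=-}
step 6 propose(3,'y'): 3={lead,t=1,log=y}
step 7 deliver 3→1: 1={foll,t=1,log=y}
step 8 deliver 1→3: —
step 9 deliver 3→4: 4={foll,t=1,log=-}
step 10 deliver 4→3: —
step 11 deliver 3→2: 2={foll,t=1,log=-}
step 12 deliver 2→3: —
step 13 deliver 3→0: 0={foll,t=1,log=y}
step 14 deliver 0→3: —
step 15 timeout(1): 1={cand,t=2,log=y}
step 16 deliver 1→3: 3={foll,t=2,log=y}
step 17 deliver 3→1: —
step 18 deliver 4→1: —
step 19 deliver 0→4: —
step 20 crash(4): 4={✗foll,t=1,log=-}
step 21 deliver 2→0: —
step 22 deliver 0→4: —
step 23 propose(3,'p'): —
step 24 deliver 3→1: —
step 25 deliver 1→3: —
step 26 deliver 3→0: —
step 27 deliver 0→3: —
step 28 deliver 4→3: —
step 29 deliver 1→2: 2={foll,t=2,log=-}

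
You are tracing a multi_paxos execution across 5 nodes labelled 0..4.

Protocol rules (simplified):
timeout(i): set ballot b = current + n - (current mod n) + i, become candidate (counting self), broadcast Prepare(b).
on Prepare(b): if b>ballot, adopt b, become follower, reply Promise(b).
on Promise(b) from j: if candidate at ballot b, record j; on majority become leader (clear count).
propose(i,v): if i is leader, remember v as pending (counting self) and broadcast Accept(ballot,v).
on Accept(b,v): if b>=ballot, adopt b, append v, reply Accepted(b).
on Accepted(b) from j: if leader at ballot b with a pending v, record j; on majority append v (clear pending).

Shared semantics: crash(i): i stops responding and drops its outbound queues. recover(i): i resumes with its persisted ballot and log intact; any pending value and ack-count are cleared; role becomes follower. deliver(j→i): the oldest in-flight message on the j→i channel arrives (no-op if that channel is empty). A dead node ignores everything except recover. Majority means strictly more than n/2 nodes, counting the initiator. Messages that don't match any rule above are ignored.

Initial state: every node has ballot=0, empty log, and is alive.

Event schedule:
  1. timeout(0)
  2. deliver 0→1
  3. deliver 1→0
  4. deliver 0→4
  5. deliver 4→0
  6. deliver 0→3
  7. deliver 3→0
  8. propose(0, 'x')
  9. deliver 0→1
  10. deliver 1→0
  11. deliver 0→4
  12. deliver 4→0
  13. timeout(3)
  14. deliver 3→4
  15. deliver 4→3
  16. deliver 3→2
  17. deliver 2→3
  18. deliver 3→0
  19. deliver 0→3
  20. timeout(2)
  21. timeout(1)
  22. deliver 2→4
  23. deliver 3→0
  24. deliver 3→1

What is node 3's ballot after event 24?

step 1 timeout(0): 0={cand,b=5,log=-}
step 2 deliver 0→1: 1={foll,b=5,log=-}
step 3 deliver 1→0: —
step 4 deliver 0→4: 4={foll,b=5,log=-}
step 5 deliver 4→0: 0={lead,b=5,log=-}
step 6 deliver 0→3: 3={foll,b=5,log=-}
step 7 deliver 3→0: —
step 8 propose(0,'x'): —
step 9 deliver 0→1: 1={foll,b=5,log=x}
step 10 deliver 1→0: —
step 11 deliver 0→4: 4={foll,b=5,log=x}
step 12 deliver 4→0: 0={lead,b=5,log=x}
step 13 timeout(3): 3={cand,b=13,log=-}
step 14 deliver 3→4: 4={foll,b=13,log=x}
step 15 deliver 4→3: —
step 16 deliver 3→2: 2={foll,b=13,log=-}
step 17 deliver 2→3: 3={lead,b=13,log=-}
step 18 deliver 3→0: 0={foll,b=13,log=x}
step 19 deliver 0→3: —
step 20 timeout(2): 2={cand,b=17,log=-}
step 21 timeout(1): 1={cand,b=11,log=x}
step 22 deliver 2→4: 4={foll,b=17,log=x}
step 23 deliver 3→0: —
step 24 deliver 3→1: 1={foll,b=13,log=x}

13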